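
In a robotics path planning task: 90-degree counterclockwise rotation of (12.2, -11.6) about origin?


90° CCW: (x,y) -> (-y, x)
(12.2,-11.6) -> (11.6, 12.2)

(11.6, 12.2)


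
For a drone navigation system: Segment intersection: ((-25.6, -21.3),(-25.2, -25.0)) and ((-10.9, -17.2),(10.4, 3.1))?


Cross products: d1=211.08, d2=124.15, d3=56.03, d4=142.96
d1*d2 < 0 and d3*d4 < 0? no

No, they don't intersect


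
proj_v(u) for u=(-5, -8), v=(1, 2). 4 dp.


u.v = -21, |v| = sqrt(5) = 2.2361
Scalar projection = u.v / |v| = -21 / sqrt(5) = -9.3915

-9.3915


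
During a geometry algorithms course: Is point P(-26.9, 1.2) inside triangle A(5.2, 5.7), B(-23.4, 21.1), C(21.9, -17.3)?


Cross products: AB x AP = 623.04, BC x BP = -1035.87, CA x CP = 813.45
All same sign? no

No, outside


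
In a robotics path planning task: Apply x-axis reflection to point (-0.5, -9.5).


Reflection over x-axis: (x,y) -> (x,-y)
(-0.5, -9.5) -> (-0.5, 9.5)

(-0.5, 9.5)


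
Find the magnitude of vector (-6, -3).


|u| = sqrt((-6)^2 + (-3)^2) = sqrt(45) = 6.7082

6.7082


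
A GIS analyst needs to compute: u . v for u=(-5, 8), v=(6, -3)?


u . v = u_x*v_x + u_y*v_y = (-5)*6 + 8*(-3)
= (-30) + (-24) = -54

-54


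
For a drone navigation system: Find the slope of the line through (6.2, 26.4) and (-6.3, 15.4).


slope = (y2-y1)/(x2-x1) = (15.4-26.4)/((-6.3)-6.2) = (-11)/(-12.5) = 0.88

0.88


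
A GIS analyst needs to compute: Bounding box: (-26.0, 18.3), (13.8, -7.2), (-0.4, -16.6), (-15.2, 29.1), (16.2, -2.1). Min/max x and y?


x range: [-26, 16.2]
y range: [-16.6, 29.1]
Bounding box: (-26,-16.6) to (16.2,29.1)

(-26,-16.6) to (16.2,29.1)


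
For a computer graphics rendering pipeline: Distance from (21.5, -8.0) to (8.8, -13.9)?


dx=-12.7, dy=-5.9
d^2 = (-12.7)^2 + (-5.9)^2 = 196.1
d = sqrt(196.1) = 14.0036

14.0036


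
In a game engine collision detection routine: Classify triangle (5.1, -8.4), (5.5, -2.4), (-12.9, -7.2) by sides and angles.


Side lengths squared: AB^2=36.16, BC^2=361.6, CA^2=325.44
Sorted: [36.16, 325.44, 361.6]
By sides: Scalene, By angles: Right

Scalene, Right


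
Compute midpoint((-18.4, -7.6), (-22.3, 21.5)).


M = (((-18.4)+(-22.3))/2, ((-7.6)+21.5)/2)
= (-20.35, 6.95)

(-20.35, 6.95)


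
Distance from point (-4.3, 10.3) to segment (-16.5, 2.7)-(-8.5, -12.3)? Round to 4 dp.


Project P onto AB: t = 0 (clamped to [0,1])
Closest point on segment: (-16.5, 2.7)
Distance: 14.3736

14.3736


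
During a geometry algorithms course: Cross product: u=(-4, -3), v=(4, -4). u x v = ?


u x v = u_x*v_y - u_y*v_x = (-4)*(-4) - (-3)*4
= 16 - (-12) = 28

28


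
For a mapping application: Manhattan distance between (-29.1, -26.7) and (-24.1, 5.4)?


|(-29.1)-(-24.1)| + |(-26.7)-5.4| = 5 + 32.1 = 37.1

37.1


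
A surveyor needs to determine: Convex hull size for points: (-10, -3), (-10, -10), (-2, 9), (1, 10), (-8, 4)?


Convex hull vertices (CCW): (-10, -10), (1, 10), (-2, 9), (-8, 4), (-10, -3)
Count = 5

5


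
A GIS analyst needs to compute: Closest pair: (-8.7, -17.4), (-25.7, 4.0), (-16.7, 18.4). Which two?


d(P0,P1) = 27.3306, d(P0,P2) = 36.683, d(P1,P2) = 16.9812
Closest: P1 and P2

Closest pair: (-25.7, 4.0) and (-16.7, 18.4), distance = 16.9812


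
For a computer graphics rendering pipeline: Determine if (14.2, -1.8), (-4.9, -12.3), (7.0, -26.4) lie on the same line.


Cross product: ((-4.9)-14.2)*((-26.4)-(-1.8)) - ((-12.3)-(-1.8))*(7-14.2)
= 394.26

No, not collinear


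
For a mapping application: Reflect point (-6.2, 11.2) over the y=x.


Reflection over y=x: (x,y) -> (y,x)
(-6.2, 11.2) -> (11.2, -6.2)

(11.2, -6.2)


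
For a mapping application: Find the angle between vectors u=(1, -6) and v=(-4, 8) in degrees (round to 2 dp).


u.v = -52, |u| = sqrt(37) = 6.0828, |v| = sqrt(80) = 8.9443
cos(theta) = u.v/(|u||v|) = -52/sqrt(2960) = -0.955779
theta = acos(-0.955779) = 162.9 degrees

162.9 degrees


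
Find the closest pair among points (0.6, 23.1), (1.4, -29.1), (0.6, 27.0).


d(P0,P1) = 52.2061, d(P0,P2) = 3.9, d(P1,P2) = 56.1057
Closest: P0 and P2

Closest pair: (0.6, 23.1) and (0.6, 27.0), distance = 3.9


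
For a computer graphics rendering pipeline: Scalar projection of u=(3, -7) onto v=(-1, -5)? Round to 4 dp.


u.v = 32, |v| = sqrt(26) = 5.099
Scalar projection = u.v / |v| = 32 / sqrt(26) = 6.2757

6.2757


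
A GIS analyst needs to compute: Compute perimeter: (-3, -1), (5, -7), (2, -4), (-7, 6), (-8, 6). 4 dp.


Sides: (-3, -1)->(5, -7): sqrt(100) = 10, (5, -7)->(2, -4): sqrt(18) = 4.242641, (2, -4)->(-7, 6): sqrt(181) = 13.453624, (-7, 6)->(-8, 6): sqrt(1) = 1, (-8, 6)->(-3, -1): sqrt(74) = 8.602325
Sum = 37.29859
Perimeter = 37.2986

37.2986


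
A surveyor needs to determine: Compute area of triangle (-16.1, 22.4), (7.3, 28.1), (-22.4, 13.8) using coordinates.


Area = |x_A(y_B-y_C) + x_B(y_C-y_A) + x_C(y_A-y_B)|/2
= |(-230.23) + (-62.78) + 127.68|/2
= 165.33/2 = 82.665

82.665


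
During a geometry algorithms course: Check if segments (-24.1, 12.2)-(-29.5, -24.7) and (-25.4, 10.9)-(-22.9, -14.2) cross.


Cross products: d1=35.88, d2=-191.91, d3=-40.95, d4=186.84
d1*d2 < 0 and d3*d4 < 0? yes

Yes, they intersect


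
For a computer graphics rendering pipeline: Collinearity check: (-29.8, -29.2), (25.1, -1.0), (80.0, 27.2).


Cross product: (25.1-(-29.8))*(27.2-(-29.2)) - ((-1)-(-29.2))*(80-(-29.8))
= 0

Yes, collinear


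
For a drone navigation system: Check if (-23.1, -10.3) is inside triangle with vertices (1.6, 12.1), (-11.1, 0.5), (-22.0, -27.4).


Cross products: AB x AP = -2.04, BC x BP = -217.08, CA x CP = 447.01
All same sign? no

No, outside


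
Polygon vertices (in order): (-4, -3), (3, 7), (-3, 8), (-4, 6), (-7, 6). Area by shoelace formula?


Shoelace sum: ((-4)*7 - 3*(-3)) + (3*8 - (-3)*7) + ((-3)*6 - (-4)*8) + ((-4)*6 - (-7)*6) + ((-7)*(-3) - (-4)*6)
= 103
Area = |103|/2 = 51.5

51.5


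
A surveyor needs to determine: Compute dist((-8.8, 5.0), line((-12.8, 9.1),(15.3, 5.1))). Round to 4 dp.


|cross product| = 99.21
|line direction| = sqrt(805.61) = 28.3833
Distance = 99.21/sqrt(805.61) = 3.4954

3.4954


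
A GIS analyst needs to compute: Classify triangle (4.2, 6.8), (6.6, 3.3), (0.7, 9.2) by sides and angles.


Side lengths squared: AB^2=18.01, BC^2=69.62, CA^2=18.01
Sorted: [18.01, 18.01, 69.62]
By sides: Isosceles, By angles: Obtuse

Isosceles, Obtuse


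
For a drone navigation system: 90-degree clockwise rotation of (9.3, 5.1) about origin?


90° CW: (x,y) -> (y, -x)
(9.3,5.1) -> (5.1, -9.3)

(5.1, -9.3)


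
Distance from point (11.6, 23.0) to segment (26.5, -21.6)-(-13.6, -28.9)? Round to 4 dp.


Project P onto AB: t = 0.1637 (clamped to [0,1])
Closest point on segment: (19.9367, -22.7948)
Distance: 46.5475

46.5475


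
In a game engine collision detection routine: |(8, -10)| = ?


|u| = sqrt(8^2 + (-10)^2) = sqrt(164) = 12.8062

12.8062


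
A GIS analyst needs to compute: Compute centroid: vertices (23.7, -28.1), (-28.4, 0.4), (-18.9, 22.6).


Centroid = ((x_A+x_B+x_C)/3, (y_A+y_B+y_C)/3)
= ((23.7+(-28.4)+(-18.9))/3, ((-28.1)+0.4+22.6)/3)
= (-7.8667, -1.7)

(-7.8667, -1.7)


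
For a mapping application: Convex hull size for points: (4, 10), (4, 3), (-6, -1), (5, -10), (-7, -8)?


Convex hull vertices (CCW): (-7, -8), (5, -10), (4, 10), (-6, -1)
Count = 4

4


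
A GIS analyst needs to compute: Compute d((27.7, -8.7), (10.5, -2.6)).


dx=-17.2, dy=6.1
d^2 = (-17.2)^2 + 6.1^2 = 333.05
d = sqrt(333.05) = 18.2497

18.2497


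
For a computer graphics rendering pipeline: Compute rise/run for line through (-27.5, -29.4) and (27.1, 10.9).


slope = (y2-y1)/(x2-x1) = (10.9-(-29.4))/(27.1-(-27.5)) = 40.3/54.6 = 0.7381

0.7381


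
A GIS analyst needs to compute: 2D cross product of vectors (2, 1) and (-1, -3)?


u x v = u_x*v_y - u_y*v_x = 2*(-3) - 1*(-1)
= (-6) - (-1) = -5

-5


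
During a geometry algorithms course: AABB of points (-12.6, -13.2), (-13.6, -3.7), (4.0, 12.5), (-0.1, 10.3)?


x range: [-13.6, 4]
y range: [-13.2, 12.5]
Bounding box: (-13.6,-13.2) to (4,12.5)

(-13.6,-13.2) to (4,12.5)


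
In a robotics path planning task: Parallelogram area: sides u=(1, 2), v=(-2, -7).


|u x v| = |1*(-7) - 2*(-2)|
= |(-7) - (-4)| = 3

3


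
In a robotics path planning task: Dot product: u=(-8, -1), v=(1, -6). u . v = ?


u . v = u_x*v_x + u_y*v_y = (-8)*1 + (-1)*(-6)
= (-8) + 6 = -2

-2


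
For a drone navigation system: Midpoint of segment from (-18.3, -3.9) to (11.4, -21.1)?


M = (((-18.3)+11.4)/2, ((-3.9)+(-21.1))/2)
= (-3.45, -12.5)

(-3.45, -12.5)


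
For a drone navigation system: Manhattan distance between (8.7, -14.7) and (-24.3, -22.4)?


|8.7-(-24.3)| + |(-14.7)-(-22.4)| = 33 + 7.7 = 40.7

40.7


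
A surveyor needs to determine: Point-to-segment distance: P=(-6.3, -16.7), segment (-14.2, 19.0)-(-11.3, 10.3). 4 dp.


Project P onto AB: t = 1 (clamped to [0,1])
Closest point on segment: (-11.3, 10.3)
Distance: 27.4591

27.4591


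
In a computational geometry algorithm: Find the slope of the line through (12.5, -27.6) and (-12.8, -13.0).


slope = (y2-y1)/(x2-x1) = ((-13)-(-27.6))/((-12.8)-12.5) = 14.6/(-25.3) = -0.5771

-0.5771


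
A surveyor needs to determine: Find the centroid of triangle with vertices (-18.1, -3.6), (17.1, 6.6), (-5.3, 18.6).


Centroid = ((x_A+x_B+x_C)/3, (y_A+y_B+y_C)/3)
= (((-18.1)+17.1+(-5.3))/3, ((-3.6)+6.6+18.6)/3)
= (-2.1, 7.2)

(-2.1, 7.2)


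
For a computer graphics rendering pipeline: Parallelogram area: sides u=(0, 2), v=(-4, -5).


|u x v| = |0*(-5) - 2*(-4)|
= |0 - (-8)| = 8

8


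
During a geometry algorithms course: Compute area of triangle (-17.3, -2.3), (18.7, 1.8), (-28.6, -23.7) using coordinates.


Area = |x_A(y_B-y_C) + x_B(y_C-y_A) + x_C(y_A-y_B)|/2
= |(-441.15) + (-400.18) + 117.26|/2
= 724.07/2 = 362.035

362.035


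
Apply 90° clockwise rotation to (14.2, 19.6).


90° CW: (x,y) -> (y, -x)
(14.2,19.6) -> (19.6, -14.2)

(19.6, -14.2)


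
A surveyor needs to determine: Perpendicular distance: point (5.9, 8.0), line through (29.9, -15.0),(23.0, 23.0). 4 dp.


|cross product| = 753.3
|line direction| = sqrt(1491.61) = 38.6214
Distance = 753.3/sqrt(1491.61) = 19.5047

19.5047


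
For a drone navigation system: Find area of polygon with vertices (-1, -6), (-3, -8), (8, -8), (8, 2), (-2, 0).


Shoelace sum: ((-1)*(-8) - (-3)*(-6)) + ((-3)*(-8) - 8*(-8)) + (8*2 - 8*(-8)) + (8*0 - (-2)*2) + ((-2)*(-6) - (-1)*0)
= 174
Area = |174|/2 = 87

87


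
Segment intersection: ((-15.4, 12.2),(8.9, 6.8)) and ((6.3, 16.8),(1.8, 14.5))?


Cross products: d1=-29.21, d2=50.98, d3=228.96, d4=148.77
d1*d2 < 0 and d3*d4 < 0? no

No, they don't intersect


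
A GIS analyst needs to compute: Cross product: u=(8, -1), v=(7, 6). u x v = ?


u x v = u_x*v_y - u_y*v_x = 8*6 - (-1)*7
= 48 - (-7) = 55

55


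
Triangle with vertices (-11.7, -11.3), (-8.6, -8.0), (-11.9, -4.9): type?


Side lengths squared: AB^2=20.5, BC^2=20.5, CA^2=41
Sorted: [20.5, 20.5, 41]
By sides: Isosceles, By angles: Right

Isosceles, Right


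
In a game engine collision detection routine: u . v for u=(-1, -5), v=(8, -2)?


u . v = u_x*v_x + u_y*v_y = (-1)*8 + (-5)*(-2)
= (-8) + 10 = 2

2


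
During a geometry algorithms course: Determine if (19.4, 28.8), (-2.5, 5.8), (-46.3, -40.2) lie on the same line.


Cross product: ((-2.5)-19.4)*((-40.2)-28.8) - (5.8-28.8)*((-46.3)-19.4)
= 0

Yes, collinear


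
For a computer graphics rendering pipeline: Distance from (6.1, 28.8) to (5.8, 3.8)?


dx=-0.3, dy=-25
d^2 = (-0.3)^2 + (-25)^2 = 625.09
d = sqrt(625.09) = 25.0018

25.0018


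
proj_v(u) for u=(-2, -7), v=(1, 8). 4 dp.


u.v = -58, |v| = sqrt(65) = 8.0623
Scalar projection = u.v / |v| = -58 / sqrt(65) = -7.194

-7.194


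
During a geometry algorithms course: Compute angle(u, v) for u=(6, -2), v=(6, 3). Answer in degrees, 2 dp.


u.v = 30, |u| = sqrt(40) = 6.3246, |v| = sqrt(45) = 6.7082
cos(theta) = u.v/(|u||v|) = 30/sqrt(1800) = 0.707107
theta = acos(0.707107) = 45 degrees

45 degrees


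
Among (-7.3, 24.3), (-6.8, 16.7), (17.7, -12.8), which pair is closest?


d(P0,P1) = 7.6164, d(P0,P2) = 44.7371, d(P1,P2) = 38.3471
Closest: P0 and P1

Closest pair: (-7.3, 24.3) and (-6.8, 16.7), distance = 7.6164


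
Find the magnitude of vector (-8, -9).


|u| = sqrt((-8)^2 + (-9)^2) = sqrt(145) = 12.0416

12.0416


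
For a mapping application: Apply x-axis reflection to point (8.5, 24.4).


Reflection over x-axis: (x,y) -> (x,-y)
(8.5, 24.4) -> (8.5, -24.4)

(8.5, -24.4)


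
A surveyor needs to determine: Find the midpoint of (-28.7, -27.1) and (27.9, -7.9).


M = (((-28.7)+27.9)/2, ((-27.1)+(-7.9))/2)
= (-0.4, -17.5)

(-0.4, -17.5)


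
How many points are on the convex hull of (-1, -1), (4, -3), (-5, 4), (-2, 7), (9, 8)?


Convex hull vertices (CCW): (-5, 4), (-1, -1), (4, -3), (9, 8), (-2, 7)
Count = 5

5


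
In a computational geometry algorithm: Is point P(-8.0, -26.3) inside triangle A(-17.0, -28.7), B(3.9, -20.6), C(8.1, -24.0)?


Cross products: AB x AP = -22.74, BC x BP = -64.4, CA x CP = -17.94
All same sign? yes

Yes, inside


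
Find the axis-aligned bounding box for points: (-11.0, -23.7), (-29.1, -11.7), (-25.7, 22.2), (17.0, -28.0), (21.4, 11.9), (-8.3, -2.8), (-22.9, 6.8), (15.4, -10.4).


x range: [-29.1, 21.4]
y range: [-28, 22.2]
Bounding box: (-29.1,-28) to (21.4,22.2)

(-29.1,-28) to (21.4,22.2)


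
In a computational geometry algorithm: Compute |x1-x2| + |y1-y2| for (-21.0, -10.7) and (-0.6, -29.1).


|(-21)-(-0.6)| + |(-10.7)-(-29.1)| = 20.4 + 18.4 = 38.8

38.8


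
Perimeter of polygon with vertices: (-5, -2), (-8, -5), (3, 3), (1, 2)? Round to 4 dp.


Sides: (-5, -2)->(-8, -5): sqrt(18) = 4.242641, (-8, -5)->(3, 3): sqrt(185) = 13.601471, (3, 3)->(1, 2): sqrt(5) = 2.236068, (1, 2)->(-5, -2): sqrt(52) = 7.211103
Sum = 27.291283
Perimeter = 27.2913

27.2913


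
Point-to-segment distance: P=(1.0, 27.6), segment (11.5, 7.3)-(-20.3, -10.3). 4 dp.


Project P onto AB: t = 0 (clamped to [0,1])
Closest point on segment: (11.5, 7.3)
Distance: 22.8548

22.8548


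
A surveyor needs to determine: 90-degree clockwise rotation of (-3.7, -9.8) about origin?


90° CW: (x,y) -> (y, -x)
(-3.7,-9.8) -> (-9.8, 3.7)

(-9.8, 3.7)


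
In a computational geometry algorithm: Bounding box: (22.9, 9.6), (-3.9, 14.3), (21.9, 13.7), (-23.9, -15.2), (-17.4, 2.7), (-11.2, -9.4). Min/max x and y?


x range: [-23.9, 22.9]
y range: [-15.2, 14.3]
Bounding box: (-23.9,-15.2) to (22.9,14.3)

(-23.9,-15.2) to (22.9,14.3)


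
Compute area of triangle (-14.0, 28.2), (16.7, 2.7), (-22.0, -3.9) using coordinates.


Area = |x_A(y_B-y_C) + x_B(y_C-y_A) + x_C(y_A-y_B)|/2
= |(-92.4) + (-536.07) + (-561)|/2
= 1189.47/2 = 594.735

594.735


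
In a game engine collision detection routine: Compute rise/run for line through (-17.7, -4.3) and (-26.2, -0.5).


slope = (y2-y1)/(x2-x1) = ((-0.5)-(-4.3))/((-26.2)-(-17.7)) = 3.8/(-8.5) = -0.4471

-0.4471


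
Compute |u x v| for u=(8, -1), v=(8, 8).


|u x v| = |8*8 - (-1)*8|
= |64 - (-8)| = 72

72


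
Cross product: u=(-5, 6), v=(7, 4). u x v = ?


u x v = u_x*v_y - u_y*v_x = (-5)*4 - 6*7
= (-20) - 42 = -62

-62


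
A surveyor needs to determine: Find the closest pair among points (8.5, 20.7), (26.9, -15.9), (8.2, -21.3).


d(P0,P1) = 40.9649, d(P0,P2) = 42.0011, d(P1,P2) = 19.4641
Closest: P1 and P2

Closest pair: (26.9, -15.9) and (8.2, -21.3), distance = 19.4641


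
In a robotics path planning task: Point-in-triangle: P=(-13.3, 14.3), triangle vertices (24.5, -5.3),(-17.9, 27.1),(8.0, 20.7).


Cross products: AB x AP = 393.68, BC x BP = -302.08, CA x CP = -659.4
All same sign? no

No, outside


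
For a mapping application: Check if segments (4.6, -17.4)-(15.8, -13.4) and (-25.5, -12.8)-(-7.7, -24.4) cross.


Cross products: d1=267.28, d2=468.4, d3=171.92, d4=-29.2
d1*d2 < 0 and d3*d4 < 0? no

No, they don't intersect


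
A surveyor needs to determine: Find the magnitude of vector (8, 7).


|u| = sqrt(8^2 + 7^2) = sqrt(113) = 10.6301

10.6301


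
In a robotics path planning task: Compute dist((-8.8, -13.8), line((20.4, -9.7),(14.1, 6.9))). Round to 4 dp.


|cross product| = 510.55
|line direction| = sqrt(315.25) = 17.7553
Distance = 510.55/sqrt(315.25) = 28.7548

28.7548


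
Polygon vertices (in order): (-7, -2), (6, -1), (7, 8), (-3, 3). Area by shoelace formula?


Shoelace sum: ((-7)*(-1) - 6*(-2)) + (6*8 - 7*(-1)) + (7*3 - (-3)*8) + ((-3)*(-2) - (-7)*3)
= 146
Area = |146|/2 = 73

73


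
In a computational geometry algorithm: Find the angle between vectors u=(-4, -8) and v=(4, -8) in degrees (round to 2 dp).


u.v = 48, |u| = sqrt(80) = 8.9443, |v| = sqrt(80) = 8.9443
cos(theta) = u.v/(|u||v|) = 48/sqrt(6400) = 0.6
theta = acos(0.6) = 53.13 degrees

53.13 degrees


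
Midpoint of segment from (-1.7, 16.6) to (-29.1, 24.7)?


M = (((-1.7)+(-29.1))/2, (16.6+24.7)/2)
= (-15.4, 20.65)

(-15.4, 20.65)


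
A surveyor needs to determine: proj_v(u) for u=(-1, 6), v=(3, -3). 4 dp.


u.v = -21, |v| = sqrt(18) = 4.2426
Scalar projection = u.v / |v| = -21 / sqrt(18) = -4.9497

-4.9497


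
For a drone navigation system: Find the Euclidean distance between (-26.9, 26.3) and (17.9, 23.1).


dx=44.8, dy=-3.2
d^2 = 44.8^2 + (-3.2)^2 = 2017.28
d = sqrt(2017.28) = 44.9141

44.9141


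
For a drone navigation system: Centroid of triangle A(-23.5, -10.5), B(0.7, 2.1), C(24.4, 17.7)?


Centroid = ((x_A+x_B+x_C)/3, (y_A+y_B+y_C)/3)
= (((-23.5)+0.7+24.4)/3, ((-10.5)+2.1+17.7)/3)
= (0.5333, 3.1)

(0.5333, 3.1)


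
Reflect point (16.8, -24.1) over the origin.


Reflection over origin: (x,y) -> (-x,-y)
(16.8, -24.1) -> (-16.8, 24.1)

(-16.8, 24.1)


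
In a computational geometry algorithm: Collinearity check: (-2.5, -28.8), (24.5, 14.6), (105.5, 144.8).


Cross product: (24.5-(-2.5))*(144.8-(-28.8)) - (14.6-(-28.8))*(105.5-(-2.5))
= 0

Yes, collinear


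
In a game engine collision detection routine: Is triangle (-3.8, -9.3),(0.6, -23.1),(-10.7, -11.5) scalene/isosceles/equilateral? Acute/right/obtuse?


Side lengths squared: AB^2=209.8, BC^2=262.25, CA^2=52.45
Sorted: [52.45, 209.8, 262.25]
By sides: Scalene, By angles: Right

Scalene, Right


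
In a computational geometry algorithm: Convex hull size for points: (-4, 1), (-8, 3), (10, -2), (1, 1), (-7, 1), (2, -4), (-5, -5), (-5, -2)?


Convex hull vertices (CCW): (-8, 3), (-5, -5), (2, -4), (10, -2), (1, 1)
Count = 5

5


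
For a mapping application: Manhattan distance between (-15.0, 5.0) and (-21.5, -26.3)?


|(-15)-(-21.5)| + |5-(-26.3)| = 6.5 + 31.3 = 37.8

37.8


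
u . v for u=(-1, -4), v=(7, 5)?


u . v = u_x*v_x + u_y*v_y = (-1)*7 + (-4)*5
= (-7) + (-20) = -27

-27


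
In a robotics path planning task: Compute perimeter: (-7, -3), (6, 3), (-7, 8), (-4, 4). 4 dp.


Sides: (-7, -3)->(6, 3): sqrt(205) = 14.317821, (6, 3)->(-7, 8): sqrt(194) = 13.928388, (-7, 8)->(-4, 4): sqrt(25) = 5, (-4, 4)->(-7, -3): sqrt(58) = 7.615773
Sum = 40.861982
Perimeter = 40.862

40.862


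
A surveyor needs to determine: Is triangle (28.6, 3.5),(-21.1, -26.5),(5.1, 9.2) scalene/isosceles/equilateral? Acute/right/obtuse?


Side lengths squared: AB^2=3370.09, BC^2=1960.93, CA^2=584.74
Sorted: [584.74, 1960.93, 3370.09]
By sides: Scalene, By angles: Obtuse

Scalene, Obtuse


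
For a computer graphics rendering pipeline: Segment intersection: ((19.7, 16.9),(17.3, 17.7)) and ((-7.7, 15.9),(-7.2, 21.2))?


Cross products: d1=-144.72, d2=-131.6, d3=24.32, d4=11.2
d1*d2 < 0 and d3*d4 < 0? no

No, they don't intersect


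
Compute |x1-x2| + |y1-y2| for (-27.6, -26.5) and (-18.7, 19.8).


|(-27.6)-(-18.7)| + |(-26.5)-19.8| = 8.9 + 46.3 = 55.2

55.2


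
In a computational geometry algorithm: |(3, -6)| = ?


|u| = sqrt(3^2 + (-6)^2) = sqrt(45) = 6.7082

6.7082


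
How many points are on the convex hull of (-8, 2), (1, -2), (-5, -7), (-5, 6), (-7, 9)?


Convex hull vertices (CCW): (-8, 2), (-5, -7), (1, -2), (-7, 9)
Count = 4

4


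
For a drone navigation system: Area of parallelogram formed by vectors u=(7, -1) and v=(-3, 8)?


|u x v| = |7*8 - (-1)*(-3)|
= |56 - 3| = 53

53


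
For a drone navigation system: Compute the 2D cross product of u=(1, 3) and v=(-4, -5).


u x v = u_x*v_y - u_y*v_x = 1*(-5) - 3*(-4)
= (-5) - (-12) = 7

7


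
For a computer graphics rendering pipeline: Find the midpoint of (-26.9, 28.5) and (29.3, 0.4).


M = (((-26.9)+29.3)/2, (28.5+0.4)/2)
= (1.2, 14.45)

(1.2, 14.45)


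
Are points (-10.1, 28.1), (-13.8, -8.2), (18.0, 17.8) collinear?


Cross product: ((-13.8)-(-10.1))*(17.8-28.1) - ((-8.2)-28.1)*(18-(-10.1))
= 1058.14

No, not collinear


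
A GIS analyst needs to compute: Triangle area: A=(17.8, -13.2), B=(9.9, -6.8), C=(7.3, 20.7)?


Area = |x_A(y_B-y_C) + x_B(y_C-y_A) + x_C(y_A-y_B)|/2
= |(-489.5) + 335.61 + (-46.72)|/2
= 200.61/2 = 100.305

100.305


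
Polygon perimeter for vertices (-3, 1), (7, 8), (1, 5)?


Sides: (-3, 1)->(7, 8): sqrt(149) = 12.206556, (7, 8)->(1, 5): sqrt(45) = 6.708204, (1, 5)->(-3, 1): sqrt(32) = 5.656854
Sum = 24.571614
Perimeter = 24.5716

24.5716


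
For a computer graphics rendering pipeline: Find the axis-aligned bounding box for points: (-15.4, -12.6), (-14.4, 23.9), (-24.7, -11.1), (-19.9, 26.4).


x range: [-24.7, -14.4]
y range: [-12.6, 26.4]
Bounding box: (-24.7,-12.6) to (-14.4,26.4)

(-24.7,-12.6) to (-14.4,26.4)


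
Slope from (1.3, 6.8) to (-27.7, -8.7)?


slope = (y2-y1)/(x2-x1) = ((-8.7)-6.8)/((-27.7)-1.3) = (-15.5)/(-29) = 0.5345

0.5345


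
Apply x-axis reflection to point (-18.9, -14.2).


Reflection over x-axis: (x,y) -> (x,-y)
(-18.9, -14.2) -> (-18.9, 14.2)

(-18.9, 14.2)


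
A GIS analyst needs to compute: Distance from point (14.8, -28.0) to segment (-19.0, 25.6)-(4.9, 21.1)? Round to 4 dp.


Project P onto AB: t = 1 (clamped to [0,1])
Closest point on segment: (4.9, 21.1)
Distance: 50.0881

50.0881


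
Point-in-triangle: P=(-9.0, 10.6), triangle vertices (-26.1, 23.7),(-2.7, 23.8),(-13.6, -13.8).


Cross products: AB x AP = -308.25, BC x BP = -93, CA x CP = -477.5
All same sign? yes

Yes, inside


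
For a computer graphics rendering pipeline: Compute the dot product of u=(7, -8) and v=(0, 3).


u . v = u_x*v_x + u_y*v_y = 7*0 + (-8)*3
= 0 + (-24) = -24

-24


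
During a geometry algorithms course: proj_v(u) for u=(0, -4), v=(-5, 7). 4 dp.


u.v = -28, |v| = sqrt(74) = 8.6023
Scalar projection = u.v / |v| = -28 / sqrt(74) = -3.2549

-3.2549


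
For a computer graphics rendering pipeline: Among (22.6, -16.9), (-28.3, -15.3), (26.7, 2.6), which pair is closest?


d(P0,P1) = 50.9251, d(P0,P2) = 19.9264, d(P1,P2) = 57.8395
Closest: P0 and P2

Closest pair: (22.6, -16.9) and (26.7, 2.6), distance = 19.9264


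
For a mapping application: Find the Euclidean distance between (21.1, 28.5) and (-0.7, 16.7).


dx=-21.8, dy=-11.8
d^2 = (-21.8)^2 + (-11.8)^2 = 614.48
d = sqrt(614.48) = 24.7887

24.7887


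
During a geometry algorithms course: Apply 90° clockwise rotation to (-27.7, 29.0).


90° CW: (x,y) -> (y, -x)
(-27.7,29) -> (29, 27.7)

(29, 27.7)


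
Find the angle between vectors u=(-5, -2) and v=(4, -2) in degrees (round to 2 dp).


u.v = -16, |u| = sqrt(29) = 5.3852, |v| = sqrt(20) = 4.4721
cos(theta) = u.v/(|u||v|) = -16/sqrt(580) = -0.664364
theta = acos(-0.664364) = 131.63 degrees

131.63 degrees


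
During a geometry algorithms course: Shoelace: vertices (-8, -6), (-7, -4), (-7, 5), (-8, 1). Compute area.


Shoelace sum: ((-8)*(-4) - (-7)*(-6)) + ((-7)*5 - (-7)*(-4)) + ((-7)*1 - (-8)*5) + ((-8)*(-6) - (-8)*1)
= 16
Area = |16|/2 = 8

8


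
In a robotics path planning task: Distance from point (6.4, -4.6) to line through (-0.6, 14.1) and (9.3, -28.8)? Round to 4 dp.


|cross product| = 115.17
|line direction| = sqrt(1938.42) = 44.0275
Distance = 115.17/sqrt(1938.42) = 2.6159

2.6159


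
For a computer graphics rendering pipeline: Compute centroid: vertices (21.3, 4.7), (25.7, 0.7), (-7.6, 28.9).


Centroid = ((x_A+x_B+x_C)/3, (y_A+y_B+y_C)/3)
= ((21.3+25.7+(-7.6))/3, (4.7+0.7+28.9)/3)
= (13.1333, 11.4333)

(13.1333, 11.4333)


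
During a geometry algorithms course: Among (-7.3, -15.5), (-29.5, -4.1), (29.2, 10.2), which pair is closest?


d(P0,P1) = 24.956, d(P0,P2) = 44.6401, d(P1,P2) = 60.4167
Closest: P0 and P1

Closest pair: (-7.3, -15.5) and (-29.5, -4.1), distance = 24.956


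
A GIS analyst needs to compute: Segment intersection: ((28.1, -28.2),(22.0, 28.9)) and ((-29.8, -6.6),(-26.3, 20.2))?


Cross products: d1=-1627.32, d2=-1263.99, d3=3174.33, d4=2811
d1*d2 < 0 and d3*d4 < 0? no

No, they don't intersect


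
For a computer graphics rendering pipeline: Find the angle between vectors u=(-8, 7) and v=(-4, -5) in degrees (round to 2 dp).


u.v = -3, |u| = sqrt(113) = 10.6301, |v| = sqrt(41) = 6.4031
cos(theta) = u.v/(|u||v|) = -3/sqrt(4633) = -0.044075
theta = acos(-0.044075) = 92.53 degrees

92.53 degrees


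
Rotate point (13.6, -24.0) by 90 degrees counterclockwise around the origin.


90° CCW: (x,y) -> (-y, x)
(13.6,-24) -> (24, 13.6)

(24, 13.6)


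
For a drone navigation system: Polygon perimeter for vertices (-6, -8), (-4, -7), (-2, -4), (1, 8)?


Sides: (-6, -8)->(-4, -7): sqrt(5) = 2.236068, (-4, -7)->(-2, -4): sqrt(13) = 3.605551, (-2, -4)->(1, 8): sqrt(153) = 12.369317, (1, 8)->(-6, -8): sqrt(305) = 17.464249
Sum = 35.675185
Perimeter = 35.6752

35.6752


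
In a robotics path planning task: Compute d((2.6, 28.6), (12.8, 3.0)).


dx=10.2, dy=-25.6
d^2 = 10.2^2 + (-25.6)^2 = 759.4
d = sqrt(759.4) = 27.5572

27.5572


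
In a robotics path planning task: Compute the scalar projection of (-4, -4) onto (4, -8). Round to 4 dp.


u.v = 16, |v| = sqrt(80) = 8.9443
Scalar projection = u.v / |v| = 16 / sqrt(80) = 1.7889

1.7889


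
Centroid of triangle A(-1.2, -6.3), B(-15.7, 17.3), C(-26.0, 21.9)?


Centroid = ((x_A+x_B+x_C)/3, (y_A+y_B+y_C)/3)
= (((-1.2)+(-15.7)+(-26))/3, ((-6.3)+17.3+21.9)/3)
= (-14.3, 10.9667)

(-14.3, 10.9667)


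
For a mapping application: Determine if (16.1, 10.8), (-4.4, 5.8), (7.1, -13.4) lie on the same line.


Cross product: ((-4.4)-16.1)*((-13.4)-10.8) - (5.8-10.8)*(7.1-16.1)
= 451.1

No, not collinear


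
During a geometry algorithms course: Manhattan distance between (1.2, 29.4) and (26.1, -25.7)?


|1.2-26.1| + |29.4-(-25.7)| = 24.9 + 55.1 = 80

80


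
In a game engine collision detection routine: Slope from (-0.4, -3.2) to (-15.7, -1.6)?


slope = (y2-y1)/(x2-x1) = ((-1.6)-(-3.2))/((-15.7)-(-0.4)) = 1.6/(-15.3) = -0.1046

-0.1046


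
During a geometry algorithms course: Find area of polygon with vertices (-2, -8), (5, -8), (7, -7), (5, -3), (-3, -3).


Shoelace sum: ((-2)*(-8) - 5*(-8)) + (5*(-7) - 7*(-8)) + (7*(-3) - 5*(-7)) + (5*(-3) - (-3)*(-3)) + ((-3)*(-8) - (-2)*(-3))
= 85
Area = |85|/2 = 42.5

42.5


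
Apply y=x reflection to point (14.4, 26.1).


Reflection over y=x: (x,y) -> (y,x)
(14.4, 26.1) -> (26.1, 14.4)

(26.1, 14.4)


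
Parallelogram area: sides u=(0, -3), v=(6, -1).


|u x v| = |0*(-1) - (-3)*6|
= |0 - (-18)| = 18

18


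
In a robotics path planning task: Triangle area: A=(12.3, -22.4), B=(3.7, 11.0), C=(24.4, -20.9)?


Area = |x_A(y_B-y_C) + x_B(y_C-y_A) + x_C(y_A-y_B)|/2
= |392.37 + 5.55 + (-814.96)|/2
= 417.04/2 = 208.52

208.52


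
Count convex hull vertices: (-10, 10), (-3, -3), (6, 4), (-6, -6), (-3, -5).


Convex hull vertices (CCW): (-10, 10), (-6, -6), (-3, -5), (6, 4)
Count = 4

4


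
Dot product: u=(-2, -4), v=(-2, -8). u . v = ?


u . v = u_x*v_x + u_y*v_y = (-2)*(-2) + (-4)*(-8)
= 4 + 32 = 36

36


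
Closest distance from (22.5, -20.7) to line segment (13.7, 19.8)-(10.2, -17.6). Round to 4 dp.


Project P onto AB: t = 1 (clamped to [0,1])
Closest point on segment: (10.2, -17.6)
Distance: 12.6846

12.6846


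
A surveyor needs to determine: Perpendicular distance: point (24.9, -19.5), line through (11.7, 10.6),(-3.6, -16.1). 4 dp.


|cross product| = 812.97
|line direction| = sqrt(946.98) = 30.773
Distance = 812.97/sqrt(946.98) = 26.4183

26.4183


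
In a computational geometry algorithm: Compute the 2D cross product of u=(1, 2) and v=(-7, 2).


u x v = u_x*v_y - u_y*v_x = 1*2 - 2*(-7)
= 2 - (-14) = 16

16


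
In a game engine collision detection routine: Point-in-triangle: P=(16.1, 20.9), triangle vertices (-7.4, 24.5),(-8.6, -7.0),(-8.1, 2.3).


Cross products: AB x AP = 744.57, BC x BP = -215.76, CA x CP = -524.22
All same sign? no

No, outside


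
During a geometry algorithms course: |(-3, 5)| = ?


|u| = sqrt((-3)^2 + 5^2) = sqrt(34) = 5.831

5.831


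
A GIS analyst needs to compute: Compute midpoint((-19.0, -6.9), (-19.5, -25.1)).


M = (((-19)+(-19.5))/2, ((-6.9)+(-25.1))/2)
= (-19.25, -16)

(-19.25, -16)


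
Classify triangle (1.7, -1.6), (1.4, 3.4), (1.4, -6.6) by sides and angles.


Side lengths squared: AB^2=25.09, BC^2=100, CA^2=25.09
Sorted: [25.09, 25.09, 100]
By sides: Isosceles, By angles: Obtuse

Isosceles, Obtuse


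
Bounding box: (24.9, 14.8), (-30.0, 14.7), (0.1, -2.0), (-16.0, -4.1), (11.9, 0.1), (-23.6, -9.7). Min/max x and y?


x range: [-30, 24.9]
y range: [-9.7, 14.8]
Bounding box: (-30,-9.7) to (24.9,14.8)

(-30,-9.7) to (24.9,14.8)


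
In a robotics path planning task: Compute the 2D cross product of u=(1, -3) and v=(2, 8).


u x v = u_x*v_y - u_y*v_x = 1*8 - (-3)*2
= 8 - (-6) = 14

14


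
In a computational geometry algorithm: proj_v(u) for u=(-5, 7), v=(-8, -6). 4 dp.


u.v = -2, |v| = sqrt(100) = 10
Scalar projection = u.v / |v| = -2 / sqrt(100) = -0.2

-0.2


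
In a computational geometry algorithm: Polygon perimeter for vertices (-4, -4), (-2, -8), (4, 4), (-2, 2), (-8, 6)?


Sides: (-4, -4)->(-2, -8): sqrt(20) = 4.472136, (-2, -8)->(4, 4): sqrt(180) = 13.416408, (4, 4)->(-2, 2): sqrt(40) = 6.324555, (-2, 2)->(-8, 6): sqrt(52) = 7.211103, (-8, 6)->(-4, -4): sqrt(116) = 10.77033
Sum = 42.194532
Perimeter = 42.1945

42.1945


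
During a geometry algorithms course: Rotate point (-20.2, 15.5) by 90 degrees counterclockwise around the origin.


90° CCW: (x,y) -> (-y, x)
(-20.2,15.5) -> (-15.5, -20.2)

(-15.5, -20.2)


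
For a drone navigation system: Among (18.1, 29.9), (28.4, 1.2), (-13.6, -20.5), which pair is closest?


d(P0,P1) = 30.4923, d(P0,P2) = 59.5403, d(P1,P2) = 47.2746
Closest: P0 and P1

Closest pair: (18.1, 29.9) and (28.4, 1.2), distance = 30.4923


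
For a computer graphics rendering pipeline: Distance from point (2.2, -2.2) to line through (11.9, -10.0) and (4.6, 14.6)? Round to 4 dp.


|cross product| = 181.68
|line direction| = sqrt(658.45) = 25.6603
Distance = 181.68/sqrt(658.45) = 7.0802

7.0802


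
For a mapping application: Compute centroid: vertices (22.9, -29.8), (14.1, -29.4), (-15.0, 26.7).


Centroid = ((x_A+x_B+x_C)/3, (y_A+y_B+y_C)/3)
= ((22.9+14.1+(-15))/3, ((-29.8)+(-29.4)+26.7)/3)
= (7.3333, -10.8333)

(7.3333, -10.8333)


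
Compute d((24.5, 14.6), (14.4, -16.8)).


dx=-10.1, dy=-31.4
d^2 = (-10.1)^2 + (-31.4)^2 = 1087.97
d = sqrt(1087.97) = 32.9844

32.9844


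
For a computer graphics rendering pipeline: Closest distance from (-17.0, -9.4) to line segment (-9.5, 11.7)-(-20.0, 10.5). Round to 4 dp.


Project P onto AB: t = 0.9318 (clamped to [0,1])
Closest point on segment: (-19.2836, 10.5819)
Distance: 20.1119

20.1119


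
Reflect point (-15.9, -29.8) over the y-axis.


Reflection over y-axis: (x,y) -> (-x,y)
(-15.9, -29.8) -> (15.9, -29.8)

(15.9, -29.8)


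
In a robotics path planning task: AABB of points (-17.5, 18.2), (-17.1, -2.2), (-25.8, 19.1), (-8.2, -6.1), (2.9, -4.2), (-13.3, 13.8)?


x range: [-25.8, 2.9]
y range: [-6.1, 19.1]
Bounding box: (-25.8,-6.1) to (2.9,19.1)

(-25.8,-6.1) to (2.9,19.1)


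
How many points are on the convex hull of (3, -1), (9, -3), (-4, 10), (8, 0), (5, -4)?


Convex hull vertices (CCW): (-4, 10), (3, -1), (5, -4), (9, -3), (8, 0)
Count = 5

5


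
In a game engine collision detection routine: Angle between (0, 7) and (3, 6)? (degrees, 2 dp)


u.v = 42, |u| = sqrt(49) = 7, |v| = sqrt(45) = 6.7082
cos(theta) = u.v/(|u||v|) = 42/sqrt(2205) = 0.894427
theta = acos(0.894427) = 26.57 degrees

26.57 degrees


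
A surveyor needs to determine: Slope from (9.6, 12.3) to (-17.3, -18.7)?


slope = (y2-y1)/(x2-x1) = ((-18.7)-12.3)/((-17.3)-9.6) = (-31)/(-26.9) = 1.1524

1.1524


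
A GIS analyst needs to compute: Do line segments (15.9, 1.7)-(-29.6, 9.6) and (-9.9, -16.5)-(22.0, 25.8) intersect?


Cross products: d1=-510.76, d2=1665.9, d3=1031.92, d4=-1144.74
d1*d2 < 0 and d3*d4 < 0? yes

Yes, they intersect


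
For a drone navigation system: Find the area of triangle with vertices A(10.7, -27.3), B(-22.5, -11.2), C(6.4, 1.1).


Area = |x_A(y_B-y_C) + x_B(y_C-y_A) + x_C(y_A-y_B)|/2
= |(-131.61) + (-639) + (-103.04)|/2
= 873.65/2 = 436.825

436.825


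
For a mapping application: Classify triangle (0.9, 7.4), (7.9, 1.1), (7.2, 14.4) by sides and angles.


Side lengths squared: AB^2=88.69, BC^2=177.38, CA^2=88.69
Sorted: [88.69, 88.69, 177.38]
By sides: Isosceles, By angles: Right

Isosceles, Right


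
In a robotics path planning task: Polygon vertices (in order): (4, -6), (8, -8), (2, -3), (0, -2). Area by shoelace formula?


Shoelace sum: (4*(-8) - 8*(-6)) + (8*(-3) - 2*(-8)) + (2*(-2) - 0*(-3)) + (0*(-6) - 4*(-2))
= 12
Area = |12|/2 = 6

6


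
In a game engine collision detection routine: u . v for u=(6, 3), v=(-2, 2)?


u . v = u_x*v_x + u_y*v_y = 6*(-2) + 3*2
= (-12) + 6 = -6

-6


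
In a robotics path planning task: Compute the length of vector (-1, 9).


|u| = sqrt((-1)^2 + 9^2) = sqrt(82) = 9.0554

9.0554


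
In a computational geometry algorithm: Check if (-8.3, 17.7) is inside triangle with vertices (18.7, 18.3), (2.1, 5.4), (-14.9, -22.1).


Cross products: AB x AP = -338.34, BC x BP = -495.1, CA x CP = 1070.64
All same sign? no

No, outside


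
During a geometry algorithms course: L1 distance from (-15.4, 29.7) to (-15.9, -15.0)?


|(-15.4)-(-15.9)| + |29.7-(-15)| = 0.5 + 44.7 = 45.2

45.2


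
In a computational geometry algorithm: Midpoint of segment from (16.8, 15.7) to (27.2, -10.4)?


M = ((16.8+27.2)/2, (15.7+(-10.4))/2)
= (22, 2.65)

(22, 2.65)


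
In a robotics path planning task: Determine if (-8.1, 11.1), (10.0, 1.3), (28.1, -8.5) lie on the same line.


Cross product: (10-(-8.1))*((-8.5)-11.1) - (1.3-11.1)*(28.1-(-8.1))
= 0

Yes, collinear


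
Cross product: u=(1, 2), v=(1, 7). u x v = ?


u x v = u_x*v_y - u_y*v_x = 1*7 - 2*1
= 7 - 2 = 5

5


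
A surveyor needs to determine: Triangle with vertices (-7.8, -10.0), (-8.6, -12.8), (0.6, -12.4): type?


Side lengths squared: AB^2=8.48, BC^2=84.8, CA^2=76.32
Sorted: [8.48, 76.32, 84.8]
By sides: Scalene, By angles: Right

Scalene, Right


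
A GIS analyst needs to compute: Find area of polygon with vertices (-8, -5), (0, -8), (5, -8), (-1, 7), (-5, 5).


Shoelace sum: ((-8)*(-8) - 0*(-5)) + (0*(-8) - 5*(-8)) + (5*7 - (-1)*(-8)) + ((-1)*5 - (-5)*7) + ((-5)*(-5) - (-8)*5)
= 226
Area = |226|/2 = 113

113


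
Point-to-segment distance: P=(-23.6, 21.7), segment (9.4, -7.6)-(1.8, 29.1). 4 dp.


Project P onto AB: t = 0.9441 (clamped to [0,1])
Closest point on segment: (2.2249, 27.0479)
Distance: 26.3729

26.3729


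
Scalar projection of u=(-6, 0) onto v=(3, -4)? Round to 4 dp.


u.v = -18, |v| = sqrt(25) = 5
Scalar projection = u.v / |v| = -18 / sqrt(25) = -3.6

-3.6


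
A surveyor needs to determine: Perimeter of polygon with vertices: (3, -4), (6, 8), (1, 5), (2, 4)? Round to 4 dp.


Sides: (3, -4)->(6, 8): sqrt(153) = 12.369317, (6, 8)->(1, 5): sqrt(34) = 5.830952, (1, 5)->(2, 4): sqrt(2) = 1.414214, (2, 4)->(3, -4): sqrt(65) = 8.062258
Sum = 27.676741
Perimeter = 27.6767

27.6767


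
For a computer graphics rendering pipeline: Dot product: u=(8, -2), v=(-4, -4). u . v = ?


u . v = u_x*v_x + u_y*v_y = 8*(-4) + (-2)*(-4)
= (-32) + 8 = -24

-24


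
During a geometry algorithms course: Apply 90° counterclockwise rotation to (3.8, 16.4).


90° CCW: (x,y) -> (-y, x)
(3.8,16.4) -> (-16.4, 3.8)

(-16.4, 3.8)


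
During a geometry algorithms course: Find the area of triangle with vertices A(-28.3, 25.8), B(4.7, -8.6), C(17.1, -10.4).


Area = |x_A(y_B-y_C) + x_B(y_C-y_A) + x_C(y_A-y_B)|/2
= |(-50.94) + (-170.14) + 588.24|/2
= 367.16/2 = 183.58

183.58


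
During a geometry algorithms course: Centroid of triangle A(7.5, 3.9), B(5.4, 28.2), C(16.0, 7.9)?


Centroid = ((x_A+x_B+x_C)/3, (y_A+y_B+y_C)/3)
= ((7.5+5.4+16)/3, (3.9+28.2+7.9)/3)
= (9.6333, 13.3333)

(9.6333, 13.3333)


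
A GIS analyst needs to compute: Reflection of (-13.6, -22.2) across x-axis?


Reflection over x-axis: (x,y) -> (x,-y)
(-13.6, -22.2) -> (-13.6, 22.2)

(-13.6, 22.2)


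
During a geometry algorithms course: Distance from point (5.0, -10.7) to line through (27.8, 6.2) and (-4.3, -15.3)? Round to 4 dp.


|cross product| = 52.29
|line direction| = sqrt(1492.66) = 38.635
Distance = 52.29/sqrt(1492.66) = 1.3534

1.3534


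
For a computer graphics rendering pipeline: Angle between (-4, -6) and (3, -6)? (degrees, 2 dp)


u.v = 24, |u| = sqrt(52) = 7.2111, |v| = sqrt(45) = 6.7082
cos(theta) = u.v/(|u||v|) = 24/sqrt(2340) = 0.496139
theta = acos(0.496139) = 60.26 degrees

60.26 degrees


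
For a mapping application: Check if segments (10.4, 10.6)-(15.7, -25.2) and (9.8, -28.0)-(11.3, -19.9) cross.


Cross products: d1=53.04, d2=-43.59, d3=-226.06, d4=-129.43
d1*d2 < 0 and d3*d4 < 0? no

No, they don't intersect


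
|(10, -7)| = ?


|u| = sqrt(10^2 + (-7)^2) = sqrt(149) = 12.2066

12.2066


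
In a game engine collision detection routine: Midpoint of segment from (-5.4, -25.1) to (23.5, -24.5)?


M = (((-5.4)+23.5)/2, ((-25.1)+(-24.5))/2)
= (9.05, -24.8)

(9.05, -24.8)


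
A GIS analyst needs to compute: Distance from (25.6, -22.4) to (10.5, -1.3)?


dx=-15.1, dy=21.1
d^2 = (-15.1)^2 + 21.1^2 = 673.22
d = sqrt(673.22) = 25.9465

25.9465


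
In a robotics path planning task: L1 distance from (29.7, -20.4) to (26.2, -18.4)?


|29.7-26.2| + |(-20.4)-(-18.4)| = 3.5 + 2 = 5.5

5.5


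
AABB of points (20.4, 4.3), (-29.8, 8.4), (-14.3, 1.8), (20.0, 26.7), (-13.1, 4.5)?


x range: [-29.8, 20.4]
y range: [1.8, 26.7]
Bounding box: (-29.8,1.8) to (20.4,26.7)

(-29.8,1.8) to (20.4,26.7)


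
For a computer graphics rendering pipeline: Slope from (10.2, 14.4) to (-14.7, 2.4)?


slope = (y2-y1)/(x2-x1) = (2.4-14.4)/((-14.7)-10.2) = (-12)/(-24.9) = 0.4819

0.4819


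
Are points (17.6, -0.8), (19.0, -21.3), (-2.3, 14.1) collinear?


Cross product: (19-17.6)*(14.1-(-0.8)) - ((-21.3)-(-0.8))*((-2.3)-17.6)
= -387.09

No, not collinear


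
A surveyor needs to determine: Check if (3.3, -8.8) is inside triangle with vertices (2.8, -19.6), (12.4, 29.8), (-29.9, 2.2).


Cross products: AB x AP = 78.98, BC x BP = 1381.62, CA x CP = 364.06
All same sign? yes

Yes, inside


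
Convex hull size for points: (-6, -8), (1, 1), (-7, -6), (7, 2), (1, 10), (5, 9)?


Convex hull vertices (CCW): (-7, -6), (-6, -8), (7, 2), (5, 9), (1, 10)
Count = 5

5
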